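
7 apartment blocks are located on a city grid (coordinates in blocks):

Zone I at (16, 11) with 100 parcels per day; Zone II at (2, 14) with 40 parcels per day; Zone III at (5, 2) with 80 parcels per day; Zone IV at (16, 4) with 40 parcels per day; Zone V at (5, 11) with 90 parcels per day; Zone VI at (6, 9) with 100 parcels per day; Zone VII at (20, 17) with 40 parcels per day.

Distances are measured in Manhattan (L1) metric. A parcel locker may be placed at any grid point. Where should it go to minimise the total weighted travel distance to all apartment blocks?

Manhattan distance separates: Σwᵢ(|x−xᵢ|+|y−yᵢ|) = Σwᵢ|x−xᵢ| + Σwᵢ|y−yᵢ|, so x and y are optimised independently as 1-D weighted medians.
Total weight W = 490; half = 245.
x-coordinate, sorted with cumulative weight:
  x=2 (Zone II, w=40) cum 40
  x=5 (Zone III, w=80) cum 120
  x=5 (Zone V, w=90) cum 210
  x=6 (Zone VI, w=100) cum 310  ← median
  x=16 (Zone I, w=100) cum 410
  x=16 (Zone IV, w=40) cum 450
  x=20 (Zone VII, w=40) cum 490
⇒ x* = 6
y-coordinate, sorted with cumulative weight:
  y=2 (Zone III, w=80) cum 80
  y=4 (Zone IV, w=40) cum 120
  y=9 (Zone VI, w=100) cum 220
  y=11 (Zone I, w=100) cum 320  ← median
  y=11 (Zone V, w=90) cum 410
  y=14 (Zone II, w=40) cum 450
  y=17 (Zone VII, w=40) cum 490
⇒ y* = 11

(6, 11)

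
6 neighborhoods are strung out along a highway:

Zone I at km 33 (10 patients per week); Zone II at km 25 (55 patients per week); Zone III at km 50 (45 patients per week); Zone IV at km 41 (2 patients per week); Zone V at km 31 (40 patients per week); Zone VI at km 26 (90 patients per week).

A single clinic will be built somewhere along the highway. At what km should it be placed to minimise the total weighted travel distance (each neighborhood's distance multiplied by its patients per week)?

For a sum of weighted absolute distances on a line, the optimum is the weighted median (not the mean). Total weight W = 242; half-weight = 121.
Sort by position and accumulate weight:
  km 25 (Zone II, w=55) → cum 55
  km 26 (Zone VI, w=90) → cum 145  ≥ 121 → median here
  km 31 (Zone V, w=40) → cum 185
  km 33 (Zone I, w=10) → cum 195
  km 41 (Zone IV, w=2) → cum 197
  km 50 (Zone III, w=45) → cum 242
Optimal location: km 26.

x = 26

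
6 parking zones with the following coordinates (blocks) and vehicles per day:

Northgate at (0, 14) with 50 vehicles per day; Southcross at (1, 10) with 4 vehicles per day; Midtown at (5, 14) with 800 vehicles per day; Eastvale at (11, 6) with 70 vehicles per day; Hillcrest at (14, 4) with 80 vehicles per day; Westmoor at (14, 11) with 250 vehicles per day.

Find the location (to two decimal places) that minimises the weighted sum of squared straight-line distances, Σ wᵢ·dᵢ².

The minimiser of Σwᵢ‖p−pᵢ‖² is the weighted centroid p* = (Σwᵢpᵢ)/(Σwᵢ).
Σwᵢ = 1254.
Σwᵢxᵢ = 50·0 + 4·1 + 800·5 + 70·11 + 80·14 + 250·14 = 9394.
Σwᵢyᵢ = 50·14 + 4·10 + 800·14 + 70·6 + 80·4 + 250·11 = 15430.
x* = 9394/1254 = 7.49, y* = 15430/1254 = 12.30.

(7.49, 12.30)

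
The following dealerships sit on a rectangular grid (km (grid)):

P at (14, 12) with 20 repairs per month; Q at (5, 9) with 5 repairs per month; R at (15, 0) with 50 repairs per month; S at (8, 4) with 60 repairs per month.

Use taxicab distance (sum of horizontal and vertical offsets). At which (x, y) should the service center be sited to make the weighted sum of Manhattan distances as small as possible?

Manhattan distance separates: Σwᵢ(|x−xᵢ|+|y−yᵢ|) = Σwᵢ|x−xᵢ| + Σwᵢ|y−yᵢ|, so x and y are optimised independently as 1-D weighted medians.
Total weight W = 135; half = 67.5.
x-coordinate, sorted with cumulative weight:
  x=5 (Q, w=5) cum 5
  x=8 (S, w=60) cum 65
  x=14 (P, w=20) cum 85  ← median
  x=15 (R, w=50) cum 135
⇒ x* = 14
y-coordinate, sorted with cumulative weight:
  y=0 (R, w=50) cum 50
  y=4 (S, w=60) cum 110  ← median
  y=9 (Q, w=5) cum 115
  y=12 (P, w=20) cum 135
⇒ y* = 4

(14, 4)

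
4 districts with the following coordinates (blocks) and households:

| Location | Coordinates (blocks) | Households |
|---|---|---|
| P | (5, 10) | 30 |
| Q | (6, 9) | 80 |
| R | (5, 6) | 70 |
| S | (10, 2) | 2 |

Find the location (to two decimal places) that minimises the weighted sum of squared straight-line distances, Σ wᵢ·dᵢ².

(5.49, 7.93)

The minimiser of Σwᵢ‖p−pᵢ‖² is the weighted centroid p* = (Σwᵢpᵢ)/(Σwᵢ).
Σwᵢ = 182.
Σwᵢxᵢ = 30·5 + 80·6 + 70·5 + 2·10 = 1000.
Σwᵢyᵢ = 30·10 + 80·9 + 70·6 + 2·2 = 1444.
x* = 1000/182 = 5.49, y* = 1444/182 = 7.93.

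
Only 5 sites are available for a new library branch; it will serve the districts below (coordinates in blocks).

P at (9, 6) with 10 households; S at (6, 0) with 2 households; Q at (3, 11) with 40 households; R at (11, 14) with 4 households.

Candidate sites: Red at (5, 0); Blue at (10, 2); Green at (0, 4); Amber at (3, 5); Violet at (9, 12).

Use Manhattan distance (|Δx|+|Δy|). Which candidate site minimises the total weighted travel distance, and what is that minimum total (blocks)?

Violet, total 386 blocks

Total weighted distance at each candidate:
  Red (5, 0): total = 702
  Blue (10, 2): total = 754
  Green (0, 4): total = 614
  Amber (3, 5): total = 394
  Violet (9, 12): total = 386
Minimum is at Violet with total 386 blocks.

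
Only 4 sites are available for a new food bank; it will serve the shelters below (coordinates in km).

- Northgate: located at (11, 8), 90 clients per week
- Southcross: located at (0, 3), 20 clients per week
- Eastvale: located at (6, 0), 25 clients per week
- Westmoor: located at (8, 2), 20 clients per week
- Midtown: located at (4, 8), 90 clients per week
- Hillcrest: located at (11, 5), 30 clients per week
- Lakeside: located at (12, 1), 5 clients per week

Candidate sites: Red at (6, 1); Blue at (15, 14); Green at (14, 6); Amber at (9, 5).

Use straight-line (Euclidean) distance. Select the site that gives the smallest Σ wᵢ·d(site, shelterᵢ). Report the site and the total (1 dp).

Amber, total 1327.7 km

Total weighted distance at each candidate:
  Red (6, 1): total = 1847.7
  Blue (15, 14): total = 3204.8
  Green (14, 6): total = 2044.7
  Amber (9, 5): total = 1327.7
Minimum is at Amber with total 1327.7 km.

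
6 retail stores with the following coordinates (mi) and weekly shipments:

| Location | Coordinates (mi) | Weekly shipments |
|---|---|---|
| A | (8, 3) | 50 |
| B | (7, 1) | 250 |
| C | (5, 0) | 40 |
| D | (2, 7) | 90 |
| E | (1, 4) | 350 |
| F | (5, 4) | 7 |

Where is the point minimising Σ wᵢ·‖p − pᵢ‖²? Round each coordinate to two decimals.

The minimiser of Σwᵢ‖p−pᵢ‖² is the weighted centroid p* = (Σwᵢpᵢ)/(Σwᵢ).
Σwᵢ = 787.
Σwᵢxᵢ = 50·8 + 250·7 + 40·5 + 90·2 + 350·1 + 7·5 = 2915.
Σwᵢyᵢ = 50·3 + 250·1 + 40·0 + 90·7 + 350·4 + 7·4 = 2458.
x* = 2915/787 = 3.70, y* = 2458/787 = 3.12.

(3.70, 3.12)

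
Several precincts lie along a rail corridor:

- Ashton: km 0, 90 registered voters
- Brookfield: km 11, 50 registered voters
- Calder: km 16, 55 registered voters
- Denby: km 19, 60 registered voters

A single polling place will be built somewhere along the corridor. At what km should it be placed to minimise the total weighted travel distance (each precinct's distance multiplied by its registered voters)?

For a sum of weighted absolute distances on a line, the optimum is the weighted median (not the mean). Total weight W = 255; half-weight = 127.5.
Sort by position and accumulate weight:
  km 0 (Ashton, w=90) → cum 90
  km 11 (Brookfield, w=50) → cum 140  ≥ 127.5 → median here
  km 16 (Calder, w=55) → cum 195
  km 19 (Denby, w=60) → cum 255
Optimal location: km 11.

x = 11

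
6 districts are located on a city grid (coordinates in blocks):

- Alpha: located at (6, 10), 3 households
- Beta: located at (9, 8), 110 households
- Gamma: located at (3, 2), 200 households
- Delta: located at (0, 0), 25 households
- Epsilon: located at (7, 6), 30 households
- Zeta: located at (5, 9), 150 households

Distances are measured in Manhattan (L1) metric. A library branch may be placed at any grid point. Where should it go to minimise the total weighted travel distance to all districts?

(5, 8)

Manhattan distance separates: Σwᵢ(|x−xᵢ|+|y−yᵢ|) = Σwᵢ|x−xᵢ| + Σwᵢ|y−yᵢ|, so x and y are optimised independently as 1-D weighted medians.
Total weight W = 518; half = 259.
x-coordinate, sorted with cumulative weight:
  x=0 (Delta, w=25) cum 25
  x=3 (Gamma, w=200) cum 225
  x=5 (Zeta, w=150) cum 375  ← median
  x=6 (Alpha, w=3) cum 378
  x=7 (Epsilon, w=30) cum 408
  x=9 (Beta, w=110) cum 518
⇒ x* = 5
y-coordinate, sorted with cumulative weight:
  y=0 (Delta, w=25) cum 25
  y=2 (Gamma, w=200) cum 225
  y=6 (Epsilon, w=30) cum 255
  y=8 (Beta, w=110) cum 365  ← median
  y=9 (Zeta, w=150) cum 515
  y=10 (Alpha, w=3) cum 518
⇒ y* = 8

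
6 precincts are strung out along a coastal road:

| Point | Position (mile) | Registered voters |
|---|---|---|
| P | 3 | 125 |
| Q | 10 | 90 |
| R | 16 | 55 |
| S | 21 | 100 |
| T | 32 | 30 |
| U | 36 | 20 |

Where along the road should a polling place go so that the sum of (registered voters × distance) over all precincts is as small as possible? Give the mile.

x = 10

For a sum of weighted absolute distances on a line, the optimum is the weighted median (not the mean). Total weight W = 420; half-weight = 210.
Sort by position and accumulate weight:
  mile 3 (P, w=125) → cum 125
  mile 10 (Q, w=90) → cum 215  ≥ 210 → median here
  mile 16 (R, w=55) → cum 270
  mile 21 (S, w=100) → cum 370
  mile 32 (T, w=30) → cum 400
  mile 36 (U, w=20) → cum 420
Optimal location: mile 10.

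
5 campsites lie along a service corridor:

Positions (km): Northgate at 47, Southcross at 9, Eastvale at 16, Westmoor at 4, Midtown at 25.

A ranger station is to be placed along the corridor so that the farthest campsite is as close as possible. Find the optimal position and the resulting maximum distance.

location 25.5, max distance 21.5

The 1-center on a line is the midpoint of the two extreme points: leftmost at 4, rightmost at 47.
Optimal location = (4 + 47)/2 = 25.5; maximum distance = (47 − 4)/2 = 21.5.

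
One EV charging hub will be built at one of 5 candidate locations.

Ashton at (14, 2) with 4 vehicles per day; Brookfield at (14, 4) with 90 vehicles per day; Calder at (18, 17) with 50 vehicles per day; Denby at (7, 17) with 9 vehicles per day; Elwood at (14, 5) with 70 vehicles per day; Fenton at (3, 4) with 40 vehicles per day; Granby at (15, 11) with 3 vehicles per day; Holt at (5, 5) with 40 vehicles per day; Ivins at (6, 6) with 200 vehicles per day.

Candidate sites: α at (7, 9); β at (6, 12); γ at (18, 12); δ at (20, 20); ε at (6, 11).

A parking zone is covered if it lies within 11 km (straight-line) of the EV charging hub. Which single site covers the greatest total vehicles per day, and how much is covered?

Coverage radius r = 11 km; a point is covered iff (Δx)²+(Δy)² ≤ 11² = 121.
  α (7, 9): covers {Ashton, Brookfield, Denby, Elwood, Fenton, Granby, Holt, Ivins} → 456
  β (6, 12): covers {Denby, Elwood, Fenton, Granby, Holt, Ivins} → 362
  γ (18, 12): covers {Ashton, Brookfield, Calder, Elwood, Granby} → 217
  δ (20, 20): covers {Calder, Granby} → 53
  ε (6, 11): covers {Brookfield, Denby, Elwood, Fenton, Granby, Holt, Ivins} → 452
Maximum coverage at α: 456 vehicles per day.

α, covering 456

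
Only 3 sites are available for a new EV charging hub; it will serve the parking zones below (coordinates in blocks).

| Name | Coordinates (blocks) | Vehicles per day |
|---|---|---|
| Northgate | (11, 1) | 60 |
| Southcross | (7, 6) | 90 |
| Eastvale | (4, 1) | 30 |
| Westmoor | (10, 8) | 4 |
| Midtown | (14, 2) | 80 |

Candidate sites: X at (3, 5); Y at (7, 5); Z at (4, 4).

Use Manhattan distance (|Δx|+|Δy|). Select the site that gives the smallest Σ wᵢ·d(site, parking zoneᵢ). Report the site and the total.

Total weighted distance at each candidate:
  X (3, 5): total = 2480
  Y (7, 5): total = 1604
  Z (4, 4): total = 2140
Minimum is at Y with total 1604 blocks.

Y, total 1604 blocks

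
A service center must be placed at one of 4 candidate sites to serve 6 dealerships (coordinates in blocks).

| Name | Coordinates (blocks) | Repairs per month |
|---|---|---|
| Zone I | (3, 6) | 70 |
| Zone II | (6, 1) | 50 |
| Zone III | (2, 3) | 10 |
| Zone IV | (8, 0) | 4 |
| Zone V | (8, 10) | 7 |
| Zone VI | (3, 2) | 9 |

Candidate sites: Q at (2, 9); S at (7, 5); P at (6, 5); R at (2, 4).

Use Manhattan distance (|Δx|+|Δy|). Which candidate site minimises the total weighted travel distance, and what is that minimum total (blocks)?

Total weighted distance at each candidate:
  Q (2, 9): total = 1121
  S (7, 5): total = 799
  P (6, 5): total = 671
  R (2, 4): total = 721
Minimum is at P with total 671 blocks.

P, total 671 blocks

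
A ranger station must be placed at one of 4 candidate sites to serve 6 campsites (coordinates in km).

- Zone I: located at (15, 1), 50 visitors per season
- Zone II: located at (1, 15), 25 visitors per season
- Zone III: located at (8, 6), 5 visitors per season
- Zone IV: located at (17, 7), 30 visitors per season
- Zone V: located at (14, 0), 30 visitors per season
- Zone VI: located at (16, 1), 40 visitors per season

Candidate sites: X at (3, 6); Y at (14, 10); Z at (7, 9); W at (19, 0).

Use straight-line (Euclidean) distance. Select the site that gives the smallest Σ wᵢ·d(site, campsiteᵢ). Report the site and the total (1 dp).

W, total 1349.5 km

Total weighted distance at each candidate:
  X (3, 6): total = 2259.6
  Y (14, 10): total = 1633.1
  Z (7, 9): total = 1923.3
  W (19, 0): total = 1349.5
Minimum is at W with total 1349.5 km.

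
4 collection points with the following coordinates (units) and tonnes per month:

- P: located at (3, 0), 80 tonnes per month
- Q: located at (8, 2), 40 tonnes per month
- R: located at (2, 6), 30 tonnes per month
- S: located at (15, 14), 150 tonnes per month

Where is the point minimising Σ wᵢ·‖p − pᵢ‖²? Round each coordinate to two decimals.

(9.57, 7.87)

The minimiser of Σwᵢ‖p−pᵢ‖² is the weighted centroid p* = (Σwᵢpᵢ)/(Σwᵢ).
Σwᵢ = 300.
Σwᵢxᵢ = 80·3 + 40·8 + 30·2 + 150·15 = 2870.
Σwᵢyᵢ = 80·0 + 40·2 + 30·6 + 150·14 = 2360.
x* = 2870/300 = 9.57, y* = 2360/300 = 7.87.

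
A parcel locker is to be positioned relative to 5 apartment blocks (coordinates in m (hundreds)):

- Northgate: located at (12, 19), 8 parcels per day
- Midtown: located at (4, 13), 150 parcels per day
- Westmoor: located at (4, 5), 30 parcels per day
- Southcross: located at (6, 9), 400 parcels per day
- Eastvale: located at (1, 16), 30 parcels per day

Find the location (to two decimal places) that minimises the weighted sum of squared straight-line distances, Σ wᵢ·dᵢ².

The minimiser of Σwᵢ‖p−pᵢ‖² is the weighted centroid p* = (Σwᵢpᵢ)/(Σwᵢ).
Σwᵢ = 618.
Σwᵢxᵢ = 8·12 + 150·4 + 30·4 + 400·6 + 30·1 = 3246.
Σwᵢyᵢ = 8·19 + 150·13 + 30·5 + 400·9 + 30·16 = 6332.
x* = 3246/618 = 5.25, y* = 6332/618 = 10.25.

(5.25, 10.25)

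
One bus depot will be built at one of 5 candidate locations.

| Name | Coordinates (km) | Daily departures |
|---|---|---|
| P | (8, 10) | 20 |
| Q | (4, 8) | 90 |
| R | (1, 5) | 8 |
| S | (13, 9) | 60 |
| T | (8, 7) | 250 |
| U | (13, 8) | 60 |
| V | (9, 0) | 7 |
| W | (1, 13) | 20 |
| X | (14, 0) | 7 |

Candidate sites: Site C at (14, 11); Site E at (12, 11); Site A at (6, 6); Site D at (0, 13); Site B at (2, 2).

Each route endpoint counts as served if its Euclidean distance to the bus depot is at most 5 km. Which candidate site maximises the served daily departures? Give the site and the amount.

Coverage radius r = 5 km; a point is covered iff (Δx)²+(Δy)² ≤ 5² = 25.
  Site C (14, 11): covers {S, U} → 120
  Site E (12, 11): covers {P, S, U} → 140
  Site A (6, 6): covers {P, Q, T} → 360
  Site D (0, 13): covers {W} → 20
  Site B (2, 2): covers {R} → 8
Maximum coverage at Site A: 360 daily departures.

Site A, covering 360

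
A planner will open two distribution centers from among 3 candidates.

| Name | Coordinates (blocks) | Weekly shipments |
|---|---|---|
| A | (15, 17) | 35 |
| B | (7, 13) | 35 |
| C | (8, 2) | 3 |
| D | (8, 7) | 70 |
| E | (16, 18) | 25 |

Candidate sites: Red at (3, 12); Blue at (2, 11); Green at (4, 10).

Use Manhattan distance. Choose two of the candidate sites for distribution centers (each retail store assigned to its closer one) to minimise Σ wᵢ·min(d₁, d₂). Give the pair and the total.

Evaluate every pair (each demand assigned to the nearer of the two):
  {Red, Green}: total = 1771
  {Blue, Green}: total = 1866
  {Red, Blue}: total = 1990
Best pair: {Red, Green} with total 1771.

{Red, Green}, total 1771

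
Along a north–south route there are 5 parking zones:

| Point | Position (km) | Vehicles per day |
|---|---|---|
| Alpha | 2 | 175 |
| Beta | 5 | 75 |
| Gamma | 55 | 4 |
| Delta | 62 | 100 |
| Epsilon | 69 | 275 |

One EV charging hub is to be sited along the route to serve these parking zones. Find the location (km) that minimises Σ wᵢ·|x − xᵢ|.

For a sum of weighted absolute distances on a line, the optimum is the weighted median (not the mean). Total weight W = 629; half-weight = 314.5.
Sort by position and accumulate weight:
  km 2 (Alpha, w=175) → cum 175
  km 5 (Beta, w=75) → cum 250
  km 55 (Gamma, w=4) → cum 254
  km 62 (Delta, w=100) → cum 354  ≥ 314.5 → median here
  km 69 (Epsilon, w=275) → cum 629
Optimal location: km 62.

x = 62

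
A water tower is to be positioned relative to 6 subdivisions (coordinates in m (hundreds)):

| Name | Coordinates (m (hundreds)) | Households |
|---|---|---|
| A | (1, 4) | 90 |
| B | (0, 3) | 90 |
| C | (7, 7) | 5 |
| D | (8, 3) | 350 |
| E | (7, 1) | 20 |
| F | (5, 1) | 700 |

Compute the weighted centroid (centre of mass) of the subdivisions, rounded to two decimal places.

(5.23, 1.94)

The minimiser of Σwᵢ‖p−pᵢ‖² is the weighted centroid p* = (Σwᵢpᵢ)/(Σwᵢ).
Σwᵢ = 1255.
Σwᵢxᵢ = 90·1 + 90·0 + 5·7 + 350·8 + 20·7 + 700·5 = 6565.
Σwᵢyᵢ = 90·4 + 90·3 + 5·7 + 350·3 + 20·1 + 700·1 = 2435.
x* = 6565/1255 = 5.23, y* = 2435/1255 = 1.94.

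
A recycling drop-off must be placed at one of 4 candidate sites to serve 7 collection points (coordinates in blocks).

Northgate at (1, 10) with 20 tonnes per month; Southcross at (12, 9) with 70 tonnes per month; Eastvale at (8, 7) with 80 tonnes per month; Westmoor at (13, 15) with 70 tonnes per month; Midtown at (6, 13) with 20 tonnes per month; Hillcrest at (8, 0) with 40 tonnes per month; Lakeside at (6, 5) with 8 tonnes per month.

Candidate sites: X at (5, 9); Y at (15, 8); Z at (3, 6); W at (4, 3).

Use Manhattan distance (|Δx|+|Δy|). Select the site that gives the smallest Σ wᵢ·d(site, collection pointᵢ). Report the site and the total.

X, total 2590 blocks

Total weighted distance at each candidate:
  X (5, 9): total = 2590
  Y (15, 8): total = 2846
  Z (3, 6): total = 3442
  W (4, 3): total = 3842
Minimum is at X with total 2590 blocks.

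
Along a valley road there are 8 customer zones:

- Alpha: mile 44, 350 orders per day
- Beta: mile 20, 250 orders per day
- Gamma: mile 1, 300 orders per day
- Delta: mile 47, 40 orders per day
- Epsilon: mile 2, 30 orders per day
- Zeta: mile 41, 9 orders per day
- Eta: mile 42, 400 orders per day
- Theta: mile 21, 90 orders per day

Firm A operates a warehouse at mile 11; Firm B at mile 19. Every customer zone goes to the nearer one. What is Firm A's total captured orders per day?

330

The indifferent point is the midpoint (11+19)/2 = 15; customer zones left of it (closer to Firm A at 11) go to Firm A, those right go to Firm B.
  Gamma at 1 (w=300) → Firm A
  Epsilon at 2 (w=30) → Firm A
  Beta at 20 (w=250) → Firm B
  Theta at 21 (w=90) → Firm B
  Zeta at 41 (w=9) → Firm B
  Eta at 42 (w=400) → Firm B
  Alpha at 44 (w=350) → Firm B
  Delta at 47 (w=40) → Firm B
Firm A captures 330; Firm B captures 1139.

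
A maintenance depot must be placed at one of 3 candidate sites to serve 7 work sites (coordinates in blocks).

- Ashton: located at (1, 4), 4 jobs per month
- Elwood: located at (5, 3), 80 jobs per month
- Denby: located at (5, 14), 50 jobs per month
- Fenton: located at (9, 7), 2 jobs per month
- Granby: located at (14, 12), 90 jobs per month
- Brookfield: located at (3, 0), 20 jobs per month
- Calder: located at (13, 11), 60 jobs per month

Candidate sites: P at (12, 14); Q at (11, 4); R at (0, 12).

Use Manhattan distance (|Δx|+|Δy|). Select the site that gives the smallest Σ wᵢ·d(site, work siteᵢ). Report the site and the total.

Total weighted distance at each candidate:
  P (12, 14): total = 2954
  Q (11, 4): total = 3180
  R (0, 12): total = 3934
Minimum is at P with total 2954 blocks.

P, total 2954 blocks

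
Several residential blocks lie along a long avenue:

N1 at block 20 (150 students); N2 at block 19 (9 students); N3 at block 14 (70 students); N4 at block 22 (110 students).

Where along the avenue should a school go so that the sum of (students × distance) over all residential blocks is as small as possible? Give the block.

For a sum of weighted absolute distances on a line, the optimum is the weighted median (not the mean). Total weight W = 339; half-weight = 169.5.
Sort by position and accumulate weight:
  block 14 (N3, w=70) → cum 70
  block 19 (N2, w=9) → cum 79
  block 20 (N1, w=150) → cum 229  ≥ 169.5 → median here
  block 22 (N4, w=110) → cum 339
Optimal location: block 20.

x = 20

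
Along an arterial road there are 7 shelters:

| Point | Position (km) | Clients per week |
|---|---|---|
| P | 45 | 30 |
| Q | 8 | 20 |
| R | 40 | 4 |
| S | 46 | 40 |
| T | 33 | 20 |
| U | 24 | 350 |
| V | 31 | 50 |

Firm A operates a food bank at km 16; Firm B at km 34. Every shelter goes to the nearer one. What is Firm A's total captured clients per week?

The indifferent point is the midpoint (16+34)/2 = 25; shelters left of it (closer to Firm A at 16) go to Firm A, those right go to Firm B.
  Q at 8 (w=20) → Firm A
  U at 24 (w=350) → Firm A
  V at 31 (w=50) → Firm B
  T at 33 (w=20) → Firm B
  R at 40 (w=4) → Firm B
  P at 45 (w=30) → Firm B
  S at 46 (w=40) → Firm B
Firm A captures 370; Firm B captures 144.

370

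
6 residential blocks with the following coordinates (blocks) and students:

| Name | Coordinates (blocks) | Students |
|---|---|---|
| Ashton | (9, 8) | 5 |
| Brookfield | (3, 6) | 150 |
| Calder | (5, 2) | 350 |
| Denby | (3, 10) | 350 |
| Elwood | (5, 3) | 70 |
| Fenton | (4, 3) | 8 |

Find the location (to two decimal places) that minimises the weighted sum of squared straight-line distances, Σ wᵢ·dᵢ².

(3.94, 5.76)

The minimiser of Σwᵢ‖p−pᵢ‖² is the weighted centroid p* = (Σwᵢpᵢ)/(Σwᵢ).
Σwᵢ = 933.
Σwᵢxᵢ = 5·9 + 150·3 + 350·5 + 350·3 + 70·5 + 8·4 = 3677.
Σwᵢyᵢ = 5·8 + 150·6 + 350·2 + 350·10 + 70·3 + 8·3 = 5374.
x* = 3677/933 = 3.94, y* = 5374/933 = 5.76.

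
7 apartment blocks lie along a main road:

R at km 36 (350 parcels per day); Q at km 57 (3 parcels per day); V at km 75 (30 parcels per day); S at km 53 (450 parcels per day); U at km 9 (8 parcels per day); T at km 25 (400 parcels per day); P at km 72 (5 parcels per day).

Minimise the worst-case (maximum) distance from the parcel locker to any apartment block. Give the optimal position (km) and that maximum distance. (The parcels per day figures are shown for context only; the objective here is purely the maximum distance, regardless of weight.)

The 1-center on a line is the midpoint of the two extreme points: leftmost at 9, rightmost at 75.
Optimal location = (9 + 75)/2 = 42; maximum distance = (75 − 9)/2 = 33.

location 42, max distance 33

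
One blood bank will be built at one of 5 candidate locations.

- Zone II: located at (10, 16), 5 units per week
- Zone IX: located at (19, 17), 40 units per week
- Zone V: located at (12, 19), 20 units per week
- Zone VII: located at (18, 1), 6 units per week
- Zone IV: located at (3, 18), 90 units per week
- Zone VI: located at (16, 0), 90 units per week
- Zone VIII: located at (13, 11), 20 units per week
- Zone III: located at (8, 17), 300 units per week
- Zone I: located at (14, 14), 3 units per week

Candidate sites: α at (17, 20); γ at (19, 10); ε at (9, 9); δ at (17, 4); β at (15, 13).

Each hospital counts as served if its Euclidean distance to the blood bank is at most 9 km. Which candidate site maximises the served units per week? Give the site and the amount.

β, covering 388

Coverage radius r = 9 km; a point is covered iff (Δx)²+(Δy)² ≤ 9² = 81.
  α (17, 20): covers {Zone II, Zone IX, Zone V, Zone I} → 68
  γ (19, 10): covers {Zone IX, Zone VIII, Zone I} → 63
  ε (9, 9): covers {Zone II, Zone VIII, Zone III, Zone I} → 328
  δ (17, 4): covers {Zone VII, Zone VI, Zone VIII} → 116
  β (15, 13): covers {Zone II, Zone IX, Zone V, Zone VIII, Zone III, Zone I} → 388
Maximum coverage at β: 388 units per week.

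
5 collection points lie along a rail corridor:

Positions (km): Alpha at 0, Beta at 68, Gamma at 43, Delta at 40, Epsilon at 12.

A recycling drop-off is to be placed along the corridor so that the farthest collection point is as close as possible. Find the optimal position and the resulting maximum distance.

location 34, max distance 34

The 1-center on a line is the midpoint of the two extreme points: leftmost at 0, rightmost at 68.
Optimal location = (0 + 68)/2 = 34; maximum distance = (68 − 0)/2 = 34.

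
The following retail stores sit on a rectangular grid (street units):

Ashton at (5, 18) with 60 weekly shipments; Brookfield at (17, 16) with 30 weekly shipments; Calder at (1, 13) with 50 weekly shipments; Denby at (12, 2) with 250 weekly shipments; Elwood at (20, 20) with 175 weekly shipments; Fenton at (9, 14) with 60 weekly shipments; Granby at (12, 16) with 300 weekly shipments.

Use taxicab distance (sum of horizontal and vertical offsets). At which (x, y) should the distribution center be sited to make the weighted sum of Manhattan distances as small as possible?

(12, 16)

Manhattan distance separates: Σwᵢ(|x−xᵢ|+|y−yᵢ|) = Σwᵢ|x−xᵢ| + Σwᵢ|y−yᵢ|, so x and y are optimised independently as 1-D weighted medians.
Total weight W = 925; half = 462.5.
x-coordinate, sorted with cumulative weight:
  x=1 (Calder, w=50) cum 50
  x=5 (Ashton, w=60) cum 110
  x=9 (Fenton, w=60) cum 170
  x=12 (Denby, w=250) cum 420
  x=12 (Granby, w=300) cum 720  ← median
  x=17 (Brookfield, w=30) cum 750
  x=20 (Elwood, w=175) cum 925
⇒ x* = 12
y-coordinate, sorted with cumulative weight:
  y=2 (Denby, w=250) cum 250
  y=13 (Calder, w=50) cum 300
  y=14 (Fenton, w=60) cum 360
  y=16 (Brookfield, w=30) cum 390
  y=16 (Granby, w=300) cum 690  ← median
  y=18 (Ashton, w=60) cum 750
  y=20 (Elwood, w=175) cum 925
⇒ y* = 16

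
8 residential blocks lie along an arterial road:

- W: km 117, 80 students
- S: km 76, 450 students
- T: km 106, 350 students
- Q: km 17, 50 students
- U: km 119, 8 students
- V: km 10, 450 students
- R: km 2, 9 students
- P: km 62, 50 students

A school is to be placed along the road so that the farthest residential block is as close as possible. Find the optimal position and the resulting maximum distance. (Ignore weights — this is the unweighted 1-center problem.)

The 1-center on a line is the midpoint of the two extreme points: leftmost at 2, rightmost at 119.
Optimal location = (2 + 119)/2 = 60.5; maximum distance = (119 − 2)/2 = 58.5.

location 60.5, max distance 58.5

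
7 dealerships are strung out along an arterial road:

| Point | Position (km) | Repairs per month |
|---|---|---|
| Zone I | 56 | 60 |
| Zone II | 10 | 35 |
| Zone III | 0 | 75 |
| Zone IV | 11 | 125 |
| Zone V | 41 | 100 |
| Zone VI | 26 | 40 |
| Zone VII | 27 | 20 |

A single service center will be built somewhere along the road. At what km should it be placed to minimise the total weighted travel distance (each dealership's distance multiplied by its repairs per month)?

x = 11

For a sum of weighted absolute distances on a line, the optimum is the weighted median (not the mean). Total weight W = 455; half-weight = 227.5.
Sort by position and accumulate weight:
  km 0 (Zone III, w=75) → cum 75
  km 10 (Zone II, w=35) → cum 110
  km 11 (Zone IV, w=125) → cum 235  ≥ 227.5 → median here
  km 26 (Zone VI, w=40) → cum 275
  km 27 (Zone VII, w=20) → cum 295
  km 41 (Zone V, w=100) → cum 395
  km 56 (Zone I, w=60) → cum 455
Optimal location: km 11.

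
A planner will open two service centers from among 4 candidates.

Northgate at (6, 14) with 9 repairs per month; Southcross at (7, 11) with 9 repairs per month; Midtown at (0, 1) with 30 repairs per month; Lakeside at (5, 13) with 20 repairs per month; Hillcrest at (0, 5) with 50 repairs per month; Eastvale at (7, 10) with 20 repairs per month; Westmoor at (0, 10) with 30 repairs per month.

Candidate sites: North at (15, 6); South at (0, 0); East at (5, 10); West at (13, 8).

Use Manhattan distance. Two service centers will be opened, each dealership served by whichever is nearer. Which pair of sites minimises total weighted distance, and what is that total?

Evaluate every pair (each demand assigned to the nearer of the two):
  {South, East}: total = 602
  {South, West}: total = 1198
  {North, East}: total = 1242
  {East, West}: total = 1242
  {North, South}: total = 1430
  {North, West}: total = 2468
Best pair: {South, East} with total 602.

{South, East}, total 602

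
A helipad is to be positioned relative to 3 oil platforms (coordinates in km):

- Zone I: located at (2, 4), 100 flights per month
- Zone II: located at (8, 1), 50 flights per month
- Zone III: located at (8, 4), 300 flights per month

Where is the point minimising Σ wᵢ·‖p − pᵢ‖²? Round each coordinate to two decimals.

(6.67, 3.67)

The minimiser of Σwᵢ‖p−pᵢ‖² is the weighted centroid p* = (Σwᵢpᵢ)/(Σwᵢ).
Σwᵢ = 450.
Σwᵢxᵢ = 100·2 + 50·8 + 300·8 = 3000.
Σwᵢyᵢ = 100·4 + 50·1 + 300·4 = 1650.
x* = 3000/450 = 6.67, y* = 1650/450 = 3.67.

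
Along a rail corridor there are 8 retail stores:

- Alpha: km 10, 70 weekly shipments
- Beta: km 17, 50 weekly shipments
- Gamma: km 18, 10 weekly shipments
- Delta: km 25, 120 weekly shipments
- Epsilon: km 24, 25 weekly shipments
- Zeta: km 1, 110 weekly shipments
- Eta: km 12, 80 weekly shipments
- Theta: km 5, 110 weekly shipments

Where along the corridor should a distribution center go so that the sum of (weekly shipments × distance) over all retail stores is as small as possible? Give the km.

For a sum of weighted absolute distances on a line, the optimum is the weighted median (not the mean). Total weight W = 575; half-weight = 287.5.
Sort by position and accumulate weight:
  km 1 (Zeta, w=110) → cum 110
  km 5 (Theta, w=110) → cum 220
  km 10 (Alpha, w=70) → cum 290  ≥ 287.5 → median here
  km 12 (Eta, w=80) → cum 370
  km 17 (Beta, w=50) → cum 420
  km 18 (Gamma, w=10) → cum 430
  km 24 (Epsilon, w=25) → cum 455
  km 25 (Delta, w=120) → cum 575
Optimal location: km 10.

x = 10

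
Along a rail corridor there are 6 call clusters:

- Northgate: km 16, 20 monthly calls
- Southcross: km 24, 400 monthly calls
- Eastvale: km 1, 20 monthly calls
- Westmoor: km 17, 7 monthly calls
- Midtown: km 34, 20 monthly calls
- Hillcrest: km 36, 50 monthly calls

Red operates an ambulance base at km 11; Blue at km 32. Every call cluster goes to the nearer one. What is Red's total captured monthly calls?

The indifferent point is the midpoint (11+32)/2 = 21.5; call clusters left of it (closer to Red at 11) go to Red, those right go to Blue.
  Eastvale at 1 (w=20) → Red
  Northgate at 16 (w=20) → Red
  Westmoor at 17 (w=7) → Red
  Southcross at 24 (w=400) → Blue
  Midtown at 34 (w=20) → Blue
  Hillcrest at 36 (w=50) → Blue
Red captures 47; Blue captures 470.

47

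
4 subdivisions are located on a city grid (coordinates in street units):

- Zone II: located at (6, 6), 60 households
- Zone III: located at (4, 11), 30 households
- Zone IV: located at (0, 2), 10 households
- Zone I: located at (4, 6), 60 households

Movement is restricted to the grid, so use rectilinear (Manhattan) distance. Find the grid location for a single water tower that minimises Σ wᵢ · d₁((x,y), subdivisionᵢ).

(4, 6)

Manhattan distance separates: Σwᵢ(|x−xᵢ|+|y−yᵢ|) = Σwᵢ|x−xᵢ| + Σwᵢ|y−yᵢ|, so x and y are optimised independently as 1-D weighted medians.
Total weight W = 160; half = 80.
x-coordinate, sorted with cumulative weight:
  x=0 (Zone IV, w=10) cum 10
  x=4 (Zone III, w=30) cum 40
  x=4 (Zone I, w=60) cum 100  ← median
  x=6 (Zone II, w=60) cum 160
⇒ x* = 4
y-coordinate, sorted with cumulative weight:
  y=2 (Zone IV, w=10) cum 10
  y=6 (Zone II, w=60) cum 70
  y=6 (Zone I, w=60) cum 130  ← median
  y=11 (Zone III, w=30) cum 160
⇒ y* = 6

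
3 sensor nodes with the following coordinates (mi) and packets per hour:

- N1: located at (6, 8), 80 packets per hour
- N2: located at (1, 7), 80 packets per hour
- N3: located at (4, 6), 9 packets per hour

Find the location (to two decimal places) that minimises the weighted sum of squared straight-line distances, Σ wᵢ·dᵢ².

The minimiser of Σwᵢ‖p−pᵢ‖² is the weighted centroid p* = (Σwᵢpᵢ)/(Σwᵢ).
Σwᵢ = 169.
Σwᵢxᵢ = 80·6 + 80·1 + 9·4 = 596.
Σwᵢyᵢ = 80·8 + 80·7 + 9·6 = 1254.
x* = 596/169 = 3.53, y* = 1254/169 = 7.42.

(3.53, 7.42)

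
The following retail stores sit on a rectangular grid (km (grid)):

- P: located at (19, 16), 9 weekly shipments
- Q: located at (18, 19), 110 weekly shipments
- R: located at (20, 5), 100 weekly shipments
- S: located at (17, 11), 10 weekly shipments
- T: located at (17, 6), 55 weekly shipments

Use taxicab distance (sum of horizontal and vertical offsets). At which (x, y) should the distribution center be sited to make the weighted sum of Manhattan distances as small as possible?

Manhattan distance separates: Σwᵢ(|x−xᵢ|+|y−yᵢ|) = Σwᵢ|x−xᵢ| + Σwᵢ|y−yᵢ|, so x and y are optimised independently as 1-D weighted medians.
Total weight W = 284; half = 142.
x-coordinate, sorted with cumulative weight:
  x=17 (S, w=10) cum 10
  x=17 (T, w=55) cum 65
  x=18 (Q, w=110) cum 175  ← median
  x=19 (P, w=9) cum 184
  x=20 (R, w=100) cum 284
⇒ x* = 18
y-coordinate, sorted with cumulative weight:
  y=5 (R, w=100) cum 100
  y=6 (T, w=55) cum 155  ← median
  y=11 (S, w=10) cum 165
  y=16 (P, w=9) cum 174
  y=19 (Q, w=110) cum 284
⇒ y* = 6

(18, 6)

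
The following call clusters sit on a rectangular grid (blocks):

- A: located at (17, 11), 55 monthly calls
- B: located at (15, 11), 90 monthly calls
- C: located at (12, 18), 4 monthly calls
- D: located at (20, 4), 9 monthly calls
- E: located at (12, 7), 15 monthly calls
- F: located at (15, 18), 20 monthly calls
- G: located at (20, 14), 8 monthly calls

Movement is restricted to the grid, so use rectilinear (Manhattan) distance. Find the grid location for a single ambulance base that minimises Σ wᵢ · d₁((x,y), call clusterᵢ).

(15, 11)

Manhattan distance separates: Σwᵢ(|x−xᵢ|+|y−yᵢ|) = Σwᵢ|x−xᵢ| + Σwᵢ|y−yᵢ|, so x and y are optimised independently as 1-D weighted medians.
Total weight W = 201; half = 100.5.
x-coordinate, sorted with cumulative weight:
  x=12 (C, w=4) cum 4
  x=12 (E, w=15) cum 19
  x=15 (B, w=90) cum 109  ← median
  x=15 (F, w=20) cum 129
  x=17 (A, w=55) cum 184
  x=20 (D, w=9) cum 193
  x=20 (G, w=8) cum 201
⇒ x* = 15
y-coordinate, sorted with cumulative weight:
  y=4 (D, w=9) cum 9
  y=7 (E, w=15) cum 24
  y=11 (A, w=55) cum 79
  y=11 (B, w=90) cum 169  ← median
  y=14 (G, w=8) cum 177
  y=18 (C, w=4) cum 181
  y=18 (F, w=20) cum 201
⇒ y* = 11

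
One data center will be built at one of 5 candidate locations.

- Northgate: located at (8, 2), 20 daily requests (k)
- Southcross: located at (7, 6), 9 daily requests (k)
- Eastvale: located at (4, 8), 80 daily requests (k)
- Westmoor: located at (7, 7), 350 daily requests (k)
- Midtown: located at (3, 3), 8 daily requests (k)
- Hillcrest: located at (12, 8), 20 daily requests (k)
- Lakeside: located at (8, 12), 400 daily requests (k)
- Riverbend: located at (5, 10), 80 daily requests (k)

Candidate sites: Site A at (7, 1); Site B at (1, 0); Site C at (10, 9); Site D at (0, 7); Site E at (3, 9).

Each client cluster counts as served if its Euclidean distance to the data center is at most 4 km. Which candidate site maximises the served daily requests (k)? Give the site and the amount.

Coverage radius r = 4 km; a point is covered iff (Δx)²+(Δy)² ≤ 4² = 16.
  Site A (7, 1): covers {Northgate} → 20
  Site B (1, 0): covers {Midtown} → 8
  Site C (10, 9): covers {Westmoor, Hillcrest, Lakeside} → 770
  Site D (0, 7): covers {none} → 0
  Site E (3, 9): covers {Eastvale, Riverbend} → 160
Maximum coverage at Site C: 770 daily requests (k).

Site C, covering 770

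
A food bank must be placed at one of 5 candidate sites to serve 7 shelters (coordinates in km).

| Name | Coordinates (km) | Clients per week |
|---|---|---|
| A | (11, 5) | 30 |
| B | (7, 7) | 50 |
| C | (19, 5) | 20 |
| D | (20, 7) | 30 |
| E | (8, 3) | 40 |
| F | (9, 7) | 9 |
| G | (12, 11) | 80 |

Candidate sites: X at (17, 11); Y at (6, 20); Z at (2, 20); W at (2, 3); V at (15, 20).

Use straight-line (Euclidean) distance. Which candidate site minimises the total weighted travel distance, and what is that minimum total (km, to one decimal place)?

X, total 2031.7 km

Total weighted distance at each candidate:
  X (17, 11): total = 2031.7
  Y (6, 20): total = 3766.5
  Z (2, 20): total = 4271.0
  W (2, 3): total = 2829.3
  V (15, 20): total = 3580.5
Minimum is at X with total 2031.7 km.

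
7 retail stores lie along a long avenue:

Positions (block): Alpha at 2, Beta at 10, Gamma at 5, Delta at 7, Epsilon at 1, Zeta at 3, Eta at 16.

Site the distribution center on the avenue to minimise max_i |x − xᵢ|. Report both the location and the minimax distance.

The 1-center on a line is the midpoint of the two extreme points: leftmost at 1, rightmost at 16.
Optimal location = (1 + 16)/2 = 8.5; maximum distance = (16 − 1)/2 = 7.5.

location 8.5, max distance 7.5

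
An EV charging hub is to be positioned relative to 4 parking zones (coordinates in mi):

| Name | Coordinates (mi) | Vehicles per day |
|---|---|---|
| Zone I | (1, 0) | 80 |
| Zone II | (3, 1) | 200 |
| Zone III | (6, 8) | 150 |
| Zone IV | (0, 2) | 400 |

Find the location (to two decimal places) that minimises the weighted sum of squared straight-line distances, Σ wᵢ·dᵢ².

(1.90, 2.65)

The minimiser of Σwᵢ‖p−pᵢ‖² is the weighted centroid p* = (Σwᵢpᵢ)/(Σwᵢ).
Σwᵢ = 830.
Σwᵢxᵢ = 80·1 + 200·3 + 150·6 + 400·0 = 1580.
Σwᵢyᵢ = 80·0 + 200·1 + 150·8 + 400·2 = 2200.
x* = 1580/830 = 1.90, y* = 2200/830 = 2.65.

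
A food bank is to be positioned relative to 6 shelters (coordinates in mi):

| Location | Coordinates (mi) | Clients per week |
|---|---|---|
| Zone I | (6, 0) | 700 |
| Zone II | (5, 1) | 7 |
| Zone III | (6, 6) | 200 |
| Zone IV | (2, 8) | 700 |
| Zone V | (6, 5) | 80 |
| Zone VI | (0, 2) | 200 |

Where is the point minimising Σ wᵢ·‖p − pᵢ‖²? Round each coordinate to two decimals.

(3.88, 4.03)

The minimiser of Σwᵢ‖p−pᵢ‖² is the weighted centroid p* = (Σwᵢpᵢ)/(Σwᵢ).
Σwᵢ = 1887.
Σwᵢxᵢ = 700·6 + 7·5 + 200·6 + 700·2 + 80·6 + 200·0 = 7315.
Σwᵢyᵢ = 700·0 + 7·1 + 200·6 + 700·8 + 80·5 + 200·2 = 7607.
x* = 7315/1887 = 3.88, y* = 7607/1887 = 4.03.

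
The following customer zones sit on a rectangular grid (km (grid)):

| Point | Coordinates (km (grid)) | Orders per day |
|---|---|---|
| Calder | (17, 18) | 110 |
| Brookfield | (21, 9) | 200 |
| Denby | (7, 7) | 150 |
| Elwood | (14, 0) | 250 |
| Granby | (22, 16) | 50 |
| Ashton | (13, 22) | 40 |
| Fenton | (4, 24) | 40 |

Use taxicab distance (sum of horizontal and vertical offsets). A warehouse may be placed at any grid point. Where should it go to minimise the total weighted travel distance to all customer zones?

(14, 9)

Manhattan distance separates: Σwᵢ(|x−xᵢ|+|y−yᵢ|) = Σwᵢ|x−xᵢ| + Σwᵢ|y−yᵢ|, so x and y are optimised independently as 1-D weighted medians.
Total weight W = 840; half = 420.
x-coordinate, sorted with cumulative weight:
  x=4 (Fenton, w=40) cum 40
  x=7 (Denby, w=150) cum 190
  x=13 (Ashton, w=40) cum 230
  x=14 (Elwood, w=250) cum 480  ← median
  x=17 (Calder, w=110) cum 590
  x=21 (Brookfield, w=200) cum 790
  x=22 (Granby, w=50) cum 840
⇒ x* = 14
y-coordinate, sorted with cumulative weight:
  y=0 (Elwood, w=250) cum 250
  y=7 (Denby, w=150) cum 400
  y=9 (Brookfield, w=200) cum 600  ← median
  y=16 (Granby, w=50) cum 650
  y=18 (Calder, w=110) cum 760
  y=22 (Ashton, w=40) cum 800
  y=24 (Fenton, w=40) cum 840
⇒ y* = 9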